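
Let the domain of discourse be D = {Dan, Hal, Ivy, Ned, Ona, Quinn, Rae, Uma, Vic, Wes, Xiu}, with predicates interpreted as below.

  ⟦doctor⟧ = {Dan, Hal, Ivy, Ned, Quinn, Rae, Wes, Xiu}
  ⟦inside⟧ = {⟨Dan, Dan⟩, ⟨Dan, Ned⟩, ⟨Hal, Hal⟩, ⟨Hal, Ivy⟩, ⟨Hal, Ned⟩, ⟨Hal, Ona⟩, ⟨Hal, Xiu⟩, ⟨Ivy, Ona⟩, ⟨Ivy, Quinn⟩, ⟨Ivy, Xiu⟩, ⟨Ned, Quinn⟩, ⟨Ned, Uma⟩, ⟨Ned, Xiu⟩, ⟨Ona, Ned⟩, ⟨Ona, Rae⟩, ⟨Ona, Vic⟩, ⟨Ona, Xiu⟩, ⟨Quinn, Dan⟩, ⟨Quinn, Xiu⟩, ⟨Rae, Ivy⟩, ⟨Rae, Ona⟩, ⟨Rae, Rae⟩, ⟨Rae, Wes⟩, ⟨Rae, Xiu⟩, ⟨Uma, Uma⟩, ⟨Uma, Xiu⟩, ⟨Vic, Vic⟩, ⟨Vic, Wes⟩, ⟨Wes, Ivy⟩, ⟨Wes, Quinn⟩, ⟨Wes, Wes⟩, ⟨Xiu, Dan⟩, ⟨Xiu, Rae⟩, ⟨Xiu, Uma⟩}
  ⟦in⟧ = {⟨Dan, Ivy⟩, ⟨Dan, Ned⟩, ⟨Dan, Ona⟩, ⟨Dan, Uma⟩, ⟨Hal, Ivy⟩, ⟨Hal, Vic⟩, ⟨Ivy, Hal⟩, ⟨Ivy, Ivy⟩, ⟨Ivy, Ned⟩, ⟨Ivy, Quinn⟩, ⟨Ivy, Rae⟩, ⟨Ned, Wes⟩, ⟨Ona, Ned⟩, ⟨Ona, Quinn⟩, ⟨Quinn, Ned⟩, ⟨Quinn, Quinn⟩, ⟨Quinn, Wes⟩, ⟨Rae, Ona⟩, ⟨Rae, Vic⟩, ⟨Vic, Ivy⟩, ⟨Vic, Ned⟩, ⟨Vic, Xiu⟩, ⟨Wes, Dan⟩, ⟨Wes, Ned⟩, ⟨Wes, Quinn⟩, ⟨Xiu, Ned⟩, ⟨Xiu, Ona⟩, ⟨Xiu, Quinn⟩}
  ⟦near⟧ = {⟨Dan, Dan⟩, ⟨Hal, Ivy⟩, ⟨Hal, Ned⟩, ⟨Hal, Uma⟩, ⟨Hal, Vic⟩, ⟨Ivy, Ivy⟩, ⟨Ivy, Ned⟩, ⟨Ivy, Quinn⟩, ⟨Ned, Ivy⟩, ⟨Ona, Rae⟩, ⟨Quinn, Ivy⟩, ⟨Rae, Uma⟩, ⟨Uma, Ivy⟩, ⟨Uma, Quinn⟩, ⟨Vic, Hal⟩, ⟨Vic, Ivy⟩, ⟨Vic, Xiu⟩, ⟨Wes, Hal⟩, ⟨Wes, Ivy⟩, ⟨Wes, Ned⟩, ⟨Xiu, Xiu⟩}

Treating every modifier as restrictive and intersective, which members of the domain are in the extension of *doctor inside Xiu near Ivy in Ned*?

⟦inside Xiu⟧ = {x : ⟨x, Xiu⟩ ∈ ⟦inside⟧} = {Hal, Ivy, Ned, Ona, Quinn, Rae, Uma}
⟦near Ivy⟧ = {x : ⟨x, Ivy⟩ ∈ ⟦near⟧} = {Hal, Ivy, Ned, Quinn, Uma, Vic, Wes}
⟦in Ned⟧ = {x : ⟨x, Ned⟩ ∈ ⟦in⟧} = {Dan, Ivy, Ona, Quinn, Vic, Wes, Xiu}
⟦doctor⟧ = {Dan, Hal, Ivy, Ned, Quinn, Rae, Wes, Xiu}
… ∩ ⟦inside Xiu⟧ = {Dan, Hal, Ivy, Ned, Quinn, Rae, Wes, Xiu} ∩ {Hal, Ivy, Ned, Ona, Quinn, Rae, Uma} = {Hal, Ivy, Ned, Quinn, Rae}
… ∩ ⟦near Ivy⟧ = {Hal, Ivy, Ned, Quinn, Rae} ∩ {Hal, Ivy, Ned, Quinn, Uma, Vic, Wes} = {Hal, Ivy, Ned, Quinn}
… ∩ ⟦in Ned⟧ = {Hal, Ivy, Ned, Quinn} ∩ {Dan, Ivy, Ona, Quinn, Vic, Wes, Xiu} = {Ivy, Quinn}
So ⟦doctor inside Xiu near Ivy in Ned⟧ = {Ivy, Quinn}.

{Ivy, Quinn}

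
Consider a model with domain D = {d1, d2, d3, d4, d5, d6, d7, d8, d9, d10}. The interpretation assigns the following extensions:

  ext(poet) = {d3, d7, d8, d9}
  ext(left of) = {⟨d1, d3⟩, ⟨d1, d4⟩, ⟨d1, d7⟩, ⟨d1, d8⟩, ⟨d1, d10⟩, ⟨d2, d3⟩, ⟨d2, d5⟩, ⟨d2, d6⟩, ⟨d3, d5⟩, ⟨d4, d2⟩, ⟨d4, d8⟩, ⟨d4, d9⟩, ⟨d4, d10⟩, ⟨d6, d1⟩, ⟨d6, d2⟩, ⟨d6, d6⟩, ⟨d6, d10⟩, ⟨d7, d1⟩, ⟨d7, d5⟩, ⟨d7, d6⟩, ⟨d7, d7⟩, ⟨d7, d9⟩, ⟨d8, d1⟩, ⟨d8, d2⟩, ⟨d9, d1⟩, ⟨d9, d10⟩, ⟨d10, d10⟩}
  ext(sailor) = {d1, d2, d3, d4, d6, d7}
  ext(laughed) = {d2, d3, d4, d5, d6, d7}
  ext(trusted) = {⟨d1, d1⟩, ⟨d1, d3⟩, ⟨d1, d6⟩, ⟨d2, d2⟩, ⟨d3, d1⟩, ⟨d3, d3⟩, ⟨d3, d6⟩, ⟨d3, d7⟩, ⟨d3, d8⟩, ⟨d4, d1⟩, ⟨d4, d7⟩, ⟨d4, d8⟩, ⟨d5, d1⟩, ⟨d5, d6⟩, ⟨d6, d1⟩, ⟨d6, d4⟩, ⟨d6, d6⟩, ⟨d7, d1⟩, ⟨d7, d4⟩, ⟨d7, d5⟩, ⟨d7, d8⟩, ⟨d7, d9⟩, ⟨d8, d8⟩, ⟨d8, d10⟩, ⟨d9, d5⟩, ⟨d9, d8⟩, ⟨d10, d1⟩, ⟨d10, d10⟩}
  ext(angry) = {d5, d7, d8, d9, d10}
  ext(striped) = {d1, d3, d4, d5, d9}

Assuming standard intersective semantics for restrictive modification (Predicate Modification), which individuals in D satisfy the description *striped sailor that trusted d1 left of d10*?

{d1, d4}

⟦that trusted d1⟧ = {x : ⟨x, d1⟩ ∈ ⟦trusted⟧} = {d1, d3, d4, d5, d6, d7, d10}
⟦left of d10⟧ = {x : ⟨x, d10⟩ ∈ ⟦left of⟧} = {d1, d4, d6, d9, d10}
⟦sailor⟧ = {d1, d2, d3, d4, d6, d7}
… ∩ ⟦that trusted d1⟧ = {d1, d2, d3, d4, d6, d7} ∩ {d1, d3, d4, d5, d6, d7, d10} = {d1, d3, d4, d6, d7}
… ∩ ⟦left of d10⟧ = {d1, d3, d4, d6, d7} ∩ {d1, d4, d6, d9, d10} = {d1, d4, d6}
… ∩ ⟦striped⟧ = {d1, d4, d6} ∩ {d1, d3, d4, d5, d9} = {d1, d4}
So ⟦striped sailor that trusted d1 left of d10⟧ = {d1, d4}.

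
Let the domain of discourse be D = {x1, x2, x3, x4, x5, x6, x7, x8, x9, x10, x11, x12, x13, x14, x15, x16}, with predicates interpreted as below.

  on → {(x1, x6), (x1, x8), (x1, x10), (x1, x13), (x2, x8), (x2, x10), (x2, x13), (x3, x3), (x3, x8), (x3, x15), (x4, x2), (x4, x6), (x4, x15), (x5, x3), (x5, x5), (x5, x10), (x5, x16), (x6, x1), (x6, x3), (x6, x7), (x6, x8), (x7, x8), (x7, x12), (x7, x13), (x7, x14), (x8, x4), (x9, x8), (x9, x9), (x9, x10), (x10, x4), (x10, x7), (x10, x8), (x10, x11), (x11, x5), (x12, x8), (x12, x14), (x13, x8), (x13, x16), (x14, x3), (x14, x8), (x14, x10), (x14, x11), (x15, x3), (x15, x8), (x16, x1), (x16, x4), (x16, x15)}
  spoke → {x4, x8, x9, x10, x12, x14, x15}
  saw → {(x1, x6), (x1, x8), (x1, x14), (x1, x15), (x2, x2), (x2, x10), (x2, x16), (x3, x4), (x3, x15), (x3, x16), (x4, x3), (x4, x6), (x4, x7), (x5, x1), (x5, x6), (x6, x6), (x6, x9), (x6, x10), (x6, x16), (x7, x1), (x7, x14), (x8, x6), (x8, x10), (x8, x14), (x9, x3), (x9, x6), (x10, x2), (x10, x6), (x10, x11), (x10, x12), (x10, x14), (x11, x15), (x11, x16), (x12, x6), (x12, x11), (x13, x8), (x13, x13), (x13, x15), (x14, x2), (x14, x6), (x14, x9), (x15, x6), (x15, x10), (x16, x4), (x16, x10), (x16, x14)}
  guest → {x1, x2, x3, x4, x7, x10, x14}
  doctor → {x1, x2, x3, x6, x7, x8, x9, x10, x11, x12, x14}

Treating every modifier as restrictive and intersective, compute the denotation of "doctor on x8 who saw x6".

{x1, x6, x9, x10, x12, x14}

⟦on x8⟧ = {x : ⟨x, x8⟩ ∈ ⟦on⟧} = {x1, x2, x3, x6, x7, x9, x10, x12, x13, x14, x15}
⟦who saw x6⟧ = {x : ⟨x, x6⟩ ∈ ⟦saw⟧} = {x1, x4, x5, x6, x8, x9, x10, x12, x14, x15}
⟦doctor⟧ = {x1, x2, x3, x6, x7, x8, x9, x10, x11, x12, x14}
… ∩ ⟦on x8⟧ = {x1, x2, x3, x6, x7, x8, x9, x10, x11, x12, x14} ∩ {x1, x2, x3, x6, x7, x9, x10, x12, x13, x14, x15} = {x1, x2, x3, x6, x7, x9, x10, x12, x14}
… ∩ ⟦who saw x6⟧ = {x1, x2, x3, x6, x7, x9, x10, x12, x14} ∩ {x1, x4, x5, x6, x8, x9, x10, x12, x14, x15} = {x1, x6, x9, x10, x12, x14}
So ⟦doctor on x8 who saw x6⟧ = {x1, x6, x9, x10, x12, x14}.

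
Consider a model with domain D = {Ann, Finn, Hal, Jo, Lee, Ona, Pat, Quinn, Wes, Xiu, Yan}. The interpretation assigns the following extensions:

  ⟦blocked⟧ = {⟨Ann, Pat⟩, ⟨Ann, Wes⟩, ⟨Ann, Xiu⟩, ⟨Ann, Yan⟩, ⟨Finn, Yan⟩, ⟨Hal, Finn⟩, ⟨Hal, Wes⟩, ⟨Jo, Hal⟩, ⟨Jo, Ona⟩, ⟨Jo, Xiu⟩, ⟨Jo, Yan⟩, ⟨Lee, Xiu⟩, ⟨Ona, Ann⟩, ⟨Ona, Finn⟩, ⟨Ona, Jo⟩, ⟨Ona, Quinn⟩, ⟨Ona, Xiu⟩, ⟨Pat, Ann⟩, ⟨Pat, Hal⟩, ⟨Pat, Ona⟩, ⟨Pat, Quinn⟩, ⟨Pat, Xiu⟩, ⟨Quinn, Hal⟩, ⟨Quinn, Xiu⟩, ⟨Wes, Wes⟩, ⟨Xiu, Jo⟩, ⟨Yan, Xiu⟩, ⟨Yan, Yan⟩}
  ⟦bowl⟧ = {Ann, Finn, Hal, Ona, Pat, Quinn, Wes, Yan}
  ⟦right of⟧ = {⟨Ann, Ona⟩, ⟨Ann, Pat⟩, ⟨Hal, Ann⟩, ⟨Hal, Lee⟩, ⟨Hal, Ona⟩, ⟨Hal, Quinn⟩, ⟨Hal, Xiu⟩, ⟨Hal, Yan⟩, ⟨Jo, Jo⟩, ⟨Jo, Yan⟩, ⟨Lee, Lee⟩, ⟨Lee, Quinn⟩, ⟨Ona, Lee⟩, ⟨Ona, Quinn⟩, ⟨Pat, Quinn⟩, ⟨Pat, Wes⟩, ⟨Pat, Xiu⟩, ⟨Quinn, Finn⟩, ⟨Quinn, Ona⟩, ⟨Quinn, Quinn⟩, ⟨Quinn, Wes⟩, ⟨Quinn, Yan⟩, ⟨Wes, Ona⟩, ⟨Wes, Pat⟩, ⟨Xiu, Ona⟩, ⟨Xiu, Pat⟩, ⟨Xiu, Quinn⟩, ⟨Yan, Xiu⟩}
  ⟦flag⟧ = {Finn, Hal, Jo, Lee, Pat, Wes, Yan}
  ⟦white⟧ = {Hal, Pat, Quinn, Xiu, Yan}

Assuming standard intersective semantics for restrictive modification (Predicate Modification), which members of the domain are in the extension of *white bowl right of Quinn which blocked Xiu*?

⟦right of Quinn⟧ = {x : ⟨x, Quinn⟩ ∈ ⟦right of⟧} = {Hal, Lee, Ona, Pat, Quinn, Xiu}
⟦which blocked Xiu⟧ = {x : ⟨x, Xiu⟩ ∈ ⟦blocked⟧} = {Ann, Jo, Lee, Ona, Pat, Quinn, Yan}
⟦bowl⟧ = {Ann, Finn, Hal, Ona, Pat, Quinn, Wes, Yan}
… ∩ ⟦right of Quinn⟧ = {Ann, Finn, Hal, Ona, Pat, Quinn, Wes, Yan} ∩ {Hal, Lee, Ona, Pat, Quinn, Xiu} = {Hal, Ona, Pat, Quinn}
… ∩ ⟦which blocked Xiu⟧ = {Hal, Ona, Pat, Quinn} ∩ {Ann, Jo, Lee, Ona, Pat, Quinn, Yan} = {Ona, Pat, Quinn}
… ∩ ⟦white⟧ = {Ona, Pat, Quinn} ∩ {Hal, Pat, Quinn, Xiu, Yan} = {Pat, Quinn}
So ⟦white bowl right of Quinn which blocked Xiu⟧ = {Pat, Quinn}.

{Pat, Quinn}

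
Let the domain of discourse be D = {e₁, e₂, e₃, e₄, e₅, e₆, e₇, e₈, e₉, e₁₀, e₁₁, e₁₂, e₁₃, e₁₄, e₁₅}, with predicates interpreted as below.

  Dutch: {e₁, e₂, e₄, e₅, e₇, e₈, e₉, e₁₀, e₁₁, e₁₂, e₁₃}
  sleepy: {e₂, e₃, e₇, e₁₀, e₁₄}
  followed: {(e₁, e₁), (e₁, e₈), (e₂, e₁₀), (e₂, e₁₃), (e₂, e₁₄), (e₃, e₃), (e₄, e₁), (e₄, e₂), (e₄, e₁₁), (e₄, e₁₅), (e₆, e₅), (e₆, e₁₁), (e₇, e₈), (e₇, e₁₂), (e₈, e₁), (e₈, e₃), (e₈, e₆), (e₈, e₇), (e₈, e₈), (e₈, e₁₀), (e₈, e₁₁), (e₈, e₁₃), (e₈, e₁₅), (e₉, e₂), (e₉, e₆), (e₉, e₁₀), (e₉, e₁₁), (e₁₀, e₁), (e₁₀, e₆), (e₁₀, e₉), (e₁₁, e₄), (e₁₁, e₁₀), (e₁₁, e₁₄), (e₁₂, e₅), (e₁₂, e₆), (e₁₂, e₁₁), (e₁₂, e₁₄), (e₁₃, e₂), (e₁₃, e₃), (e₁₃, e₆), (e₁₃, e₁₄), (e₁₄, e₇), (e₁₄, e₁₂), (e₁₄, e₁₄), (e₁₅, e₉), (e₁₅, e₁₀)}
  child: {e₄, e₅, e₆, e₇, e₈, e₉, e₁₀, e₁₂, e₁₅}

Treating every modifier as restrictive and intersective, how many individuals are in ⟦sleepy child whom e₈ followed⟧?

⟦whom e₈ followed⟧ = {x : ⟨e₈, x⟩ ∈ ⟦followed⟧} = {e₁, e₃, e₆, e₇, e₈, e₁₀, e₁₁, e₁₃, e₁₅}
⟦child⟧ = {e₄, e₅, e₆, e₇, e₈, e₉, e₁₀, e₁₂, e₁₅}
… ∩ ⟦whom e₈ followed⟧ = {e₄, e₅, e₆, e₇, e₈, e₉, e₁₀, e₁₂, e₁₅} ∩ {e₁, e₃, e₆, e₇, e₈, e₁₀, e₁₁, e₁₃, e₁₅} = {e₆, e₇, e₈, e₁₀, e₁₅}
… ∩ ⟦sleepy⟧ = {e₆, e₇, e₈, e₁₀, e₁₅} ∩ {e₂, e₃, e₇, e₁₀, e₁₄} = {e₇, e₁₀}
⟦sleepy child whom e₈ followed⟧ = {e₇, e₁₀}, so the cardinality is 2.

2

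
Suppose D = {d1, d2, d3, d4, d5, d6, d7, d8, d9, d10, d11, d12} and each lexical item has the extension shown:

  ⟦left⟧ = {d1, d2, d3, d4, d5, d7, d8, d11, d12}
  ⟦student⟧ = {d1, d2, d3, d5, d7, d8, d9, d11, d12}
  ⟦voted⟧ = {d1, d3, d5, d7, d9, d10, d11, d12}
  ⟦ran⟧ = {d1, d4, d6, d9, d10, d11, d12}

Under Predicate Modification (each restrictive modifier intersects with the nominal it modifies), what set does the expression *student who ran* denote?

⟦who ran⟧ = ⟦ran⟧ = {d1, d4, d6, d9, d10, d11, d12}
⟦student⟧ = {d1, d2, d3, d5, d7, d8, d9, d11, d12}
… ∩ ⟦who ran⟧ = {d1, d2, d3, d5, d7, d8, d9, d11, d12} ∩ {d1, d4, d6, d9, d10, d11, d12} = {d1, d9, d11, d12}
So ⟦student who ran⟧ = {d1, d9, d11, d12}.

{d1, d9, d11, d12}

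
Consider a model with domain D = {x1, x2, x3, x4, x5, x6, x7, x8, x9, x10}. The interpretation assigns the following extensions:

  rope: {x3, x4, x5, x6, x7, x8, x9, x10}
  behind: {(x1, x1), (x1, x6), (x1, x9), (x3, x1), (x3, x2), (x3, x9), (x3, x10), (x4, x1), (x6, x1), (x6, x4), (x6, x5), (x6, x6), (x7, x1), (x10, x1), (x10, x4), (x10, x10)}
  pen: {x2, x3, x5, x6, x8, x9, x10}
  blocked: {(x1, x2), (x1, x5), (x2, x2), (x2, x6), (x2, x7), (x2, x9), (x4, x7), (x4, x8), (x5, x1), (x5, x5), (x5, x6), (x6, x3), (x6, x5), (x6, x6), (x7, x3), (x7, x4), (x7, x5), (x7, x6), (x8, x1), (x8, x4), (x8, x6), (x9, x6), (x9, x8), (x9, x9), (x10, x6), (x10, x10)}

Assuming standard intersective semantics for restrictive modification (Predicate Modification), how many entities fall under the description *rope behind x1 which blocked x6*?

⟦behind x1⟧ = {x : ⟨x, x1⟩ ∈ ⟦behind⟧} = {x1, x3, x4, x6, x7, x10}
⟦which blocked x6⟧ = {x : ⟨x, x6⟩ ∈ ⟦blocked⟧} = {x2, x5, x6, x7, x8, x9, x10}
⟦rope⟧ = {x3, x4, x5, x6, x7, x8, x9, x10}
… ∩ ⟦behind x1⟧ = {x3, x4, x5, x6, x7, x8, x9, x10} ∩ {x1, x3, x4, x6, x7, x10} = {x3, x4, x6, x7, x10}
… ∩ ⟦which blocked x6⟧ = {x3, x4, x6, x7, x10} ∩ {x2, x5, x6, x7, x8, x9, x10} = {x6, x7, x10}
⟦rope behind x1 which blocked x6⟧ = {x6, x7, x10}, so the cardinality is 3.

3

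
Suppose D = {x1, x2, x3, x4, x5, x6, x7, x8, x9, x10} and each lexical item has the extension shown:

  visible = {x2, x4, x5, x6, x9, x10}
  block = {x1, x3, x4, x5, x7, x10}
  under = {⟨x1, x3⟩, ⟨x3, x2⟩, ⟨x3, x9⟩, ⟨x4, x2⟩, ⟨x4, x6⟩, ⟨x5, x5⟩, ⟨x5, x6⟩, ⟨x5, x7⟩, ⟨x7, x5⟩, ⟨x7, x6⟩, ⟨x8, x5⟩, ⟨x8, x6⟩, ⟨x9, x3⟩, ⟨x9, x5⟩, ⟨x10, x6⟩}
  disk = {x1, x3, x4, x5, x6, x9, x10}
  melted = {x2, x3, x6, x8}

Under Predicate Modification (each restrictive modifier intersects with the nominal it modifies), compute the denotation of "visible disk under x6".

{x4, x5, x10}

⟦under x6⟧ = {x : ⟨x, x6⟩ ∈ ⟦under⟧} = {x4, x5, x7, x8, x10}
⟦disk⟧ = {x1, x3, x4, x5, x6, x9, x10}
… ∩ ⟦under x6⟧ = {x1, x3, x4, x5, x6, x9, x10} ∩ {x4, x5, x7, x8, x10} = {x4, x5, x10}
… ∩ ⟦visible⟧ = {x4, x5, x10} ∩ {x2, x4, x5, x6, x9, x10} = {x4, x5, x10}
So ⟦visible disk under x6⟧ = {x4, x5, x10}.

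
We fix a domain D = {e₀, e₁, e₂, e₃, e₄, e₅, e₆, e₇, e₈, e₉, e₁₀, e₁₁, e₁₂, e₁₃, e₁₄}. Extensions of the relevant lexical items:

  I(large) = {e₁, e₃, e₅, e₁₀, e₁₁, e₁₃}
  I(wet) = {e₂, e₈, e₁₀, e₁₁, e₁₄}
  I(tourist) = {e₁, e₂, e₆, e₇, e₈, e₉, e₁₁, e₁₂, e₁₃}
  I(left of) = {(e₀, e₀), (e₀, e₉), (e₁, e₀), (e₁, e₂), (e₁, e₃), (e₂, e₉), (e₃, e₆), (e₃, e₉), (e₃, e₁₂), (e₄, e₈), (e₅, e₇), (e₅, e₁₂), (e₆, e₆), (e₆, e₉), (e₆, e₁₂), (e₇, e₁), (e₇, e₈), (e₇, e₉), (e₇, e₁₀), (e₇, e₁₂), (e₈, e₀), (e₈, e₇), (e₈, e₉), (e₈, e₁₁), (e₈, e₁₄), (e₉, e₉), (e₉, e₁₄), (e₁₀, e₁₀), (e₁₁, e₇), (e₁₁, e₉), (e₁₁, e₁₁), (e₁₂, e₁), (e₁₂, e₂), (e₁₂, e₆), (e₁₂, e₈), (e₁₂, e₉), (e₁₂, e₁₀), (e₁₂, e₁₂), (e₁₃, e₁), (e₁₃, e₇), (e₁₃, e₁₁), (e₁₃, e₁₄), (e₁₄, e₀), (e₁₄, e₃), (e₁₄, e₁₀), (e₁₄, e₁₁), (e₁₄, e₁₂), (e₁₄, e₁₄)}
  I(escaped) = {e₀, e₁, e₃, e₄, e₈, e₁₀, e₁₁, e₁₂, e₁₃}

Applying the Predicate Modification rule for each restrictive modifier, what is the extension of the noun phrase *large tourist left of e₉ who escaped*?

{e₁₁}

⟦left of e₉⟧ = {x : ⟨x, e₉⟩ ∈ ⟦left of⟧} = {e₀, e₂, e₃, e₆, e₇, e₈, e₉, e₁₁, e₁₂}
⟦who escaped⟧ = ⟦escaped⟧ = {e₀, e₁, e₃, e₄, e₈, e₁₀, e₁₁, e₁₂, e₁₃}
⟦tourist⟧ = {e₁, e₂, e₆, e₇, e₈, e₉, e₁₁, e₁₂, e₁₃}
… ∩ ⟦left of e₉⟧ = {e₁, e₂, e₆, e₇, e₈, e₉, e₁₁, e₁₂, e₁₃} ∩ {e₀, e₂, e₃, e₆, e₇, e₈, e₉, e₁₁, e₁₂} = {e₂, e₆, e₇, e₈, e₉, e₁₁, e₁₂}
… ∩ ⟦who escaped⟧ = {e₂, e₆, e₇, e₈, e₉, e₁₁, e₁₂} ∩ {e₀, e₁, e₃, e₄, e₈, e₁₀, e₁₁, e₁₂, e₁₃} = {e₈, e₁₁, e₁₂}
… ∩ ⟦large⟧ = {e₈, e₁₁, e₁₂} ∩ {e₁, e₃, e₅, e₁₀, e₁₁, e₁₃} = {e₁₁}
So ⟦large tourist left of e₉ who escaped⟧ = {e₁₁}.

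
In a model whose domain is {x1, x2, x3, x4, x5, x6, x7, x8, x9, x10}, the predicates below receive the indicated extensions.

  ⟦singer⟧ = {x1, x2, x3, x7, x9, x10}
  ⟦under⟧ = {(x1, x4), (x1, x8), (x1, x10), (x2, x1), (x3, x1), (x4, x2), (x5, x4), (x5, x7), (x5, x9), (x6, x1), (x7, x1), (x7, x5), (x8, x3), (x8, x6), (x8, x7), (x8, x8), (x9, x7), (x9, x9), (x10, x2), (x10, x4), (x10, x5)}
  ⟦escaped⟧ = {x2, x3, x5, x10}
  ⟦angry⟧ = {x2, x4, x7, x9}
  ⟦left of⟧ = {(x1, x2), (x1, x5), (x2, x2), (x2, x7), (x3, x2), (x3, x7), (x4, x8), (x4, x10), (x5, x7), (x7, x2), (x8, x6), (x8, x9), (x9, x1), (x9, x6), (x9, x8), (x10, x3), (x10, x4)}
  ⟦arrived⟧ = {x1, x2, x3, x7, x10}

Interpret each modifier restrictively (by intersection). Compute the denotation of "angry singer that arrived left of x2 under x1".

{x2, x7}

⟦that arrived⟧ = ⟦arrived⟧ = {x1, x2, x3, x7, x10}
⟦left of x2⟧ = {x : ⟨x, x2⟩ ∈ ⟦left of⟧} = {x1, x2, x3, x7}
⟦under x1⟧ = {x : ⟨x, x1⟩ ∈ ⟦under⟧} = {x2, x3, x6, x7}
⟦singer⟧ = {x1, x2, x3, x7, x9, x10}
… ∩ ⟦that arrived⟧ = {x1, x2, x3, x7, x9, x10} ∩ {x1, x2, x3, x7, x10} = {x1, x2, x3, x7, x10}
… ∩ ⟦left of x2⟧ = {x1, x2, x3, x7, x10} ∩ {x1, x2, x3, x7} = {x1, x2, x3, x7}
… ∩ ⟦under x1⟧ = {x1, x2, x3, x7} ∩ {x2, x3, x6, x7} = {x2, x3, x7}
… ∩ ⟦angry⟧ = {x2, x3, x7} ∩ {x2, x4, x7, x9} = {x2, x7}
So ⟦angry singer that arrived left of x2 under x1⟧ = {x2, x7}.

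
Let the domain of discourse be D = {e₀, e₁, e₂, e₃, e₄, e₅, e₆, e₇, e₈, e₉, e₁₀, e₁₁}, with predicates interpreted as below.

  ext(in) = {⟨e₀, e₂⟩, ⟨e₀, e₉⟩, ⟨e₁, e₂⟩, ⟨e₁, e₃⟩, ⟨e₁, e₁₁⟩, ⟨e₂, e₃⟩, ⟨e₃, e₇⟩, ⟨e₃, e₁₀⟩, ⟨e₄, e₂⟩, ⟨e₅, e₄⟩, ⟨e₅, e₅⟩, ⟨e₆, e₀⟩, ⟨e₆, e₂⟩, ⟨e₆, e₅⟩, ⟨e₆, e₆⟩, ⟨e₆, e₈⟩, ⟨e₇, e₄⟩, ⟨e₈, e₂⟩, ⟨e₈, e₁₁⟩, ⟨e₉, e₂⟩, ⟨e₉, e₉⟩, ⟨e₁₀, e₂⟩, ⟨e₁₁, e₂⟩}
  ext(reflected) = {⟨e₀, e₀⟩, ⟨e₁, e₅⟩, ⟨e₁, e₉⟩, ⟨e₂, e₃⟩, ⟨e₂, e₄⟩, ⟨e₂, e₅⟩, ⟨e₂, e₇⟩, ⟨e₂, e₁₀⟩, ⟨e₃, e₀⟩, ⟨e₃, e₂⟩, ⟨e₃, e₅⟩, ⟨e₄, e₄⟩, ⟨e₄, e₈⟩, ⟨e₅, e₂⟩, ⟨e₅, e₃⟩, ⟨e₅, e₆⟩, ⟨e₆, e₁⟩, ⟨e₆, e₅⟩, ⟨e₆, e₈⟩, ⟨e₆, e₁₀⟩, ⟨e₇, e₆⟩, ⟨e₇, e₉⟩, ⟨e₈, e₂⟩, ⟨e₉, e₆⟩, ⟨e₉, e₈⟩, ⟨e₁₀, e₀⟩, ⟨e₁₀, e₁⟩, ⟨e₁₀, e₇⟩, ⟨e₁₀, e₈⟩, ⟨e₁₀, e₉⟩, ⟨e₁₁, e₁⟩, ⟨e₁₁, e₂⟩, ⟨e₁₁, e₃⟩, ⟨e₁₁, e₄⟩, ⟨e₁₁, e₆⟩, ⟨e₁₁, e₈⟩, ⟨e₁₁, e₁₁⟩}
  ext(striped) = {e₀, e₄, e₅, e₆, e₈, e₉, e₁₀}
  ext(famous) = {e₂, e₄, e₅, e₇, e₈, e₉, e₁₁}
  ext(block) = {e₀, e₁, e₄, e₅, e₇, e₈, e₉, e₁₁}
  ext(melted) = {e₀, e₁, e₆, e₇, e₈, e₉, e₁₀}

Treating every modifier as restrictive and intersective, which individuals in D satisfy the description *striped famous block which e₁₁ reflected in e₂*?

{e₄, e₈}

⟦which e₁₁ reflected⟧ = {x : ⟨e₁₁, x⟩ ∈ ⟦reflected⟧} = {e₁, e₂, e₃, e₄, e₆, e₈, e₁₁}
⟦in e₂⟧ = {x : ⟨x, e₂⟩ ∈ ⟦in⟧} = {e₀, e₁, e₄, e₆, e₈, e₉, e₁₀, e₁₁}
⟦block⟧ = {e₀, e₁, e₄, e₅, e₇, e₈, e₉, e₁₁}
… ∩ ⟦which e₁₁ reflected⟧ = {e₀, e₁, e₄, e₅, e₇, e₈, e₉, e₁₁} ∩ {e₁, e₂, e₃, e₄, e₆, e₈, e₁₁} = {e₁, e₄, e₈, e₁₁}
… ∩ ⟦in e₂⟧ = {e₁, e₄, e₈, e₁₁} ∩ {e₀, e₁, e₄, e₆, e₈, e₉, e₁₀, e₁₁} = {e₁, e₄, e₈, e₁₁}
… ∩ ⟦striped⟧ = {e₁, e₄, e₈, e₁₁} ∩ {e₀, e₄, e₅, e₆, e₈, e₉, e₁₀} = {e₄, e₈}
… ∩ ⟦famous⟧ = {e₄, e₈} ∩ {e₂, e₄, e₅, e₇, e₈, e₉, e₁₁} = {e₄, e₈}
So ⟦striped famous block which e₁₁ reflected in e₂⟧ = {e₄, e₈}.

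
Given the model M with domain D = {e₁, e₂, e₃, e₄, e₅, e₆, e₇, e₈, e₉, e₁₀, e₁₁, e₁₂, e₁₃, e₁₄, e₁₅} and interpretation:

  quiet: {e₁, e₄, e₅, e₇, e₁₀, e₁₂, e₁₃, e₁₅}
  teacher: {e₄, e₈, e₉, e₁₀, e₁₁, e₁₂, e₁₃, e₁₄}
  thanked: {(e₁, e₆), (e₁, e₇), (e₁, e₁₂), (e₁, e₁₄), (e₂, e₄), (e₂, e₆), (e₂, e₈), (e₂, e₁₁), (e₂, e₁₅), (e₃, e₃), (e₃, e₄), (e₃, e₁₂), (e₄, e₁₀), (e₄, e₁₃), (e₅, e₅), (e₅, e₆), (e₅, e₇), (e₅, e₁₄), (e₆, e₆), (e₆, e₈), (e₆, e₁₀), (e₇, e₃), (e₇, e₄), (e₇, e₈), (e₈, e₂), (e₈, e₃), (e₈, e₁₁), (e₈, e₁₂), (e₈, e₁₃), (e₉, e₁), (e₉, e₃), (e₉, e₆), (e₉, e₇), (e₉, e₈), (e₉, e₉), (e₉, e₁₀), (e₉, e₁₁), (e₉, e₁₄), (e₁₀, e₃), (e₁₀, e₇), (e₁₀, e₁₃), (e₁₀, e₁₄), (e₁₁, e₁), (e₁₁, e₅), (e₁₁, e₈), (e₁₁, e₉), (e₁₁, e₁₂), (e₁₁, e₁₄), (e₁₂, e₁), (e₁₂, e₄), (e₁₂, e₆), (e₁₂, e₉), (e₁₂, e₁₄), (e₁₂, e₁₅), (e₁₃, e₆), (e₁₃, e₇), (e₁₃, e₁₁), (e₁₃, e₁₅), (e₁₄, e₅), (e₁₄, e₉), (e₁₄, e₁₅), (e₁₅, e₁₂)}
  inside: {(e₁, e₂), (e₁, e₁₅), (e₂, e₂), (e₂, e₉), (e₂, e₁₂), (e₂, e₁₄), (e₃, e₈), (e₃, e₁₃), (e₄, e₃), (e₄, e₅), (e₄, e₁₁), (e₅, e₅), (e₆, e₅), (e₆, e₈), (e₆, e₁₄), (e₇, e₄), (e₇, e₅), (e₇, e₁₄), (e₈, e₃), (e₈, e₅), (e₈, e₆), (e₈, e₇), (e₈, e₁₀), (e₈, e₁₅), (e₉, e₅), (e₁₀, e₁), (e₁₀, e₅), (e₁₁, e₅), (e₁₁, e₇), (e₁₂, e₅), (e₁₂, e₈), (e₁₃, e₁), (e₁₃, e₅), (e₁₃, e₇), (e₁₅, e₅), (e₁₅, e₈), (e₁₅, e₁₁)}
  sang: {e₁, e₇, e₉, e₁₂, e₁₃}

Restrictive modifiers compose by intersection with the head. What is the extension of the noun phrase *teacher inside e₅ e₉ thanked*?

{e₈, e₉, e₁₀, e₁₁}

⟦inside e₅⟧ = {x : ⟨x, e₅⟩ ∈ ⟦inside⟧} = {e₄, e₅, e₆, e₇, e₈, e₉, e₁₀, e₁₁, e₁₂, e₁₃, e₁₅}
⟦e₉ thanked⟧ = {x : ⟨e₉, x⟩ ∈ ⟦thanked⟧} = {e₁, e₃, e₆, e₇, e₈, e₉, e₁₀, e₁₁, e₁₄}
⟦teacher⟧ = {e₄, e₈, e₉, e₁₀, e₁₁, e₁₂, e₁₃, e₁₄}
… ∩ ⟦inside e₅⟧ = {e₄, e₈, e₉, e₁₀, e₁₁, e₁₂, e₁₃, e₁₄} ∩ {e₄, e₅, e₆, e₇, e₈, e₉, e₁₀, e₁₁, e₁₂, e₁₃, e₁₅} = {e₄, e₈, e₉, e₁₀, e₁₁, e₁₂, e₁₃}
… ∩ ⟦e₉ thanked⟧ = {e₄, e₈, e₉, e₁₀, e₁₁, e₁₂, e₁₃} ∩ {e₁, e₃, e₆, e₇, e₈, e₉, e₁₀, e₁₁, e₁₄} = {e₈, e₉, e₁₀, e₁₁}
So ⟦teacher inside e₅ e₉ thanked⟧ = {e₈, e₉, e₁₀, e₁₁}.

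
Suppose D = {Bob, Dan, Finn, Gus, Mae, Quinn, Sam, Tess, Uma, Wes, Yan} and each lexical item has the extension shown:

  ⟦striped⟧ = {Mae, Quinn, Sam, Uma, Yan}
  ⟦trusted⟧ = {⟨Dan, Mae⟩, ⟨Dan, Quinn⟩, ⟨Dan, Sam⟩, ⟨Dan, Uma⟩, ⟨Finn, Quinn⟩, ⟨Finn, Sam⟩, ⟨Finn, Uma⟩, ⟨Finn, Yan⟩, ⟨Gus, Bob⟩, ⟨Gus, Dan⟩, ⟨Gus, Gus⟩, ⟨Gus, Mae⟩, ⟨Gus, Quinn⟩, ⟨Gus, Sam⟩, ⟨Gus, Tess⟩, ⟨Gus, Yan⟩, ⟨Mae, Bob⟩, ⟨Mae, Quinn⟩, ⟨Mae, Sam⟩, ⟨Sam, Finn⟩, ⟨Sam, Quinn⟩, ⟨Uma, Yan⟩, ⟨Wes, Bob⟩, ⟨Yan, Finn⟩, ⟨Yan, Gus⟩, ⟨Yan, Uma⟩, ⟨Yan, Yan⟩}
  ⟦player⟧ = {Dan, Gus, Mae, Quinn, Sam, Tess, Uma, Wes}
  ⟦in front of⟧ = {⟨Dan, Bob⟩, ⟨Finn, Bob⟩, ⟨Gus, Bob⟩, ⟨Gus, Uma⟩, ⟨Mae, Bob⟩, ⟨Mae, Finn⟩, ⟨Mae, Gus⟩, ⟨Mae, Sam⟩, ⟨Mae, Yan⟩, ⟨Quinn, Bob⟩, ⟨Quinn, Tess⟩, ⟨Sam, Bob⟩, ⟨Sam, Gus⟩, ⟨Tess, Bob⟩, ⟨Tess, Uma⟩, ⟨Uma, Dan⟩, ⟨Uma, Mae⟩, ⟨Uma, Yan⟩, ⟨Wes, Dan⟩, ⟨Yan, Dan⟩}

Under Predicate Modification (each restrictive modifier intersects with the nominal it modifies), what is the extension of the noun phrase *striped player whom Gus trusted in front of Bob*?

{Mae, Quinn, Sam}

⟦whom Gus trusted⟧ = {x : ⟨Gus, x⟩ ∈ ⟦trusted⟧} = {Bob, Dan, Gus, Mae, Quinn, Sam, Tess, Yan}
⟦in front of Bob⟧ = {x : ⟨x, Bob⟩ ∈ ⟦in front of⟧} = {Dan, Finn, Gus, Mae, Quinn, Sam, Tess}
⟦player⟧ = {Dan, Gus, Mae, Quinn, Sam, Tess, Uma, Wes}
… ∩ ⟦whom Gus trusted⟧ = {Dan, Gus, Mae, Quinn, Sam, Tess, Uma, Wes} ∩ {Bob, Dan, Gus, Mae, Quinn, Sam, Tess, Yan} = {Dan, Gus, Mae, Quinn, Sam, Tess}
… ∩ ⟦in front of Bob⟧ = {Dan, Gus, Mae, Quinn, Sam, Tess} ∩ {Dan, Finn, Gus, Mae, Quinn, Sam, Tess} = {Dan, Gus, Mae, Quinn, Sam, Tess}
… ∩ ⟦striped⟧ = {Dan, Gus, Mae, Quinn, Sam, Tess} ∩ {Mae, Quinn, Sam, Uma, Yan} = {Mae, Quinn, Sam}
So ⟦striped player whom Gus trusted in front of Bob⟧ = {Mae, Quinn, Sam}.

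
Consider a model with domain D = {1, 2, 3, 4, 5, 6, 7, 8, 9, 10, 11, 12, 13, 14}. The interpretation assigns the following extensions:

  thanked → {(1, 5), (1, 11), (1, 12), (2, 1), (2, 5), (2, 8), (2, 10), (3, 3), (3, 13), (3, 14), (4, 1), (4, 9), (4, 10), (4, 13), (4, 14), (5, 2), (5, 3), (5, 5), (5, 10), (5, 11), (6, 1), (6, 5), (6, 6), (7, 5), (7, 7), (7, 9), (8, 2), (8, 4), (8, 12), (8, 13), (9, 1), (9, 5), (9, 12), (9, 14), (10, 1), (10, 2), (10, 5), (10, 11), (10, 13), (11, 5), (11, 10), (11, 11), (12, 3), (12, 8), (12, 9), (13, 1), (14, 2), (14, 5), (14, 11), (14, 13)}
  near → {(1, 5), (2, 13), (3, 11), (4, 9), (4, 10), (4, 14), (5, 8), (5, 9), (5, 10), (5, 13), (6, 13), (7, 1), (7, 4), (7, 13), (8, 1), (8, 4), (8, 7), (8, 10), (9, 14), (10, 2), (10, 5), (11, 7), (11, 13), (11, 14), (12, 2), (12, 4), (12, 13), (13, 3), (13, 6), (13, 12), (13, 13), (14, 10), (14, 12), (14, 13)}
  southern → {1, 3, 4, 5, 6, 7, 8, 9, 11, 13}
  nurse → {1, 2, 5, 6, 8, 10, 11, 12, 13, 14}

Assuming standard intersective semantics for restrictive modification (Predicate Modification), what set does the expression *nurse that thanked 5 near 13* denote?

{2, 5, 6, 11, 14}

⟦that thanked 5⟧ = {x : ⟨x, 5⟩ ∈ ⟦thanked⟧} = {1, 2, 5, 6, 7, 9, 10, 11, 14}
⟦near 13⟧ = {x : ⟨x, 13⟩ ∈ ⟦near⟧} = {2, 5, 6, 7, 11, 12, 13, 14}
⟦nurse⟧ = {1, 2, 5, 6, 8, 10, 11, 12, 13, 14}
… ∩ ⟦that thanked 5⟧ = {1, 2, 5, 6, 8, 10, 11, 12, 13, 14} ∩ {1, 2, 5, 6, 7, 9, 10, 11, 14} = {1, 2, 5, 6, 10, 11, 14}
… ∩ ⟦near 13⟧ = {1, 2, 5, 6, 10, 11, 14} ∩ {2, 5, 6, 7, 11, 12, 13, 14} = {2, 5, 6, 11, 14}
So ⟦nurse that thanked 5 near 13⟧ = {2, 5, 6, 11, 14}.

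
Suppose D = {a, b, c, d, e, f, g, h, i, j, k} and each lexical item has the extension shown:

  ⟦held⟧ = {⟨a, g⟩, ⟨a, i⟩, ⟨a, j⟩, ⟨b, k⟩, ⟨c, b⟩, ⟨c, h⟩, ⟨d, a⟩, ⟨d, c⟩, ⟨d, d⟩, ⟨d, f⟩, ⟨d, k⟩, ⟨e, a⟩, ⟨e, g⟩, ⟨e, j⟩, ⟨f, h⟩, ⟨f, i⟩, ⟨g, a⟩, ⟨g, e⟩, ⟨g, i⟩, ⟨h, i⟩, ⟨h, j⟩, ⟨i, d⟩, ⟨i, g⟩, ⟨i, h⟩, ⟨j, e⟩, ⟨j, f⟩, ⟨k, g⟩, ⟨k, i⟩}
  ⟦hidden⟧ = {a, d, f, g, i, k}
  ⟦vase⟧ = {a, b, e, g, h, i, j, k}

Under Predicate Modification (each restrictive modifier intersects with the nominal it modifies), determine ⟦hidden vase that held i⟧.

⟦that held i⟧ = {x : ⟨x, i⟩ ∈ ⟦held⟧} = {a, f, g, h, k}
⟦vase⟧ = {a, b, e, g, h, i, j, k}
… ∩ ⟦that held i⟧ = {a, b, e, g, h, i, j, k} ∩ {a, f, g, h, k} = {a, g, h, k}
… ∩ ⟦hidden⟧ = {a, g, h, k} ∩ {a, d, f, g, i, k} = {a, g, k}
So ⟦hidden vase that held i⟧ = {a, g, k}.

{a, g, k}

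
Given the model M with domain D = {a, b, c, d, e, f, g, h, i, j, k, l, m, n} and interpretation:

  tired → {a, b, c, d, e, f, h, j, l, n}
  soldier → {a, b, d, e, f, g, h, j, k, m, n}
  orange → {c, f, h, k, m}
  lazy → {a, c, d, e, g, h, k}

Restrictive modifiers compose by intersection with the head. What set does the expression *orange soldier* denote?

{f, h, k, m}

⟦soldier⟧ = {a, b, d, e, f, g, h, j, k, m, n}
… ∩ ⟦orange⟧ = {a, b, d, e, f, g, h, j, k, m, n} ∩ {c, f, h, k, m} = {f, h, k, m}
So ⟦orange soldier⟧ = {f, h, k, m}.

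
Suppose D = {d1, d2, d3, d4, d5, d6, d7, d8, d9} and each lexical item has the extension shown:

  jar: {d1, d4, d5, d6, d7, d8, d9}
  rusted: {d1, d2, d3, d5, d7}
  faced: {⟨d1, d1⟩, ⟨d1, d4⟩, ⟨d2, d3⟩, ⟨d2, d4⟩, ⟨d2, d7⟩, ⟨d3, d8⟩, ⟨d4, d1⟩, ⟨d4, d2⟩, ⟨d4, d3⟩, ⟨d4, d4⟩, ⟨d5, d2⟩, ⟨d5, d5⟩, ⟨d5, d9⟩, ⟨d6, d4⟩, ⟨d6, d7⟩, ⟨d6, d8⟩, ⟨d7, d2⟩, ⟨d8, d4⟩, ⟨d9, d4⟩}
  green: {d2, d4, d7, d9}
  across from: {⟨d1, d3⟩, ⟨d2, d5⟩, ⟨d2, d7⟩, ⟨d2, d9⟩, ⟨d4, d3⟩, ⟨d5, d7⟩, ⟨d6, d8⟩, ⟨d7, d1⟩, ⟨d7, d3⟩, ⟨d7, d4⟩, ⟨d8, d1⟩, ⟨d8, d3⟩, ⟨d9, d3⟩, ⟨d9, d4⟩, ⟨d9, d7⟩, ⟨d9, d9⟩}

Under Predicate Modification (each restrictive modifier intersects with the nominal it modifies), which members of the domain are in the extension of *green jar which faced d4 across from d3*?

⟦which faced d4⟧ = {x : ⟨x, d4⟩ ∈ ⟦faced⟧} = {d1, d2, d4, d6, d8, d9}
⟦across from d3⟧ = {x : ⟨x, d3⟩ ∈ ⟦across from⟧} = {d1, d4, d7, d8, d9}
⟦jar⟧ = {d1, d4, d5, d6, d7, d8, d9}
… ∩ ⟦which faced d4⟧ = {d1, d4, d5, d6, d7, d8, d9} ∩ {d1, d2, d4, d6, d8, d9} = {d1, d4, d6, d8, d9}
… ∩ ⟦across from d3⟧ = {d1, d4, d6, d8, d9} ∩ {d1, d4, d7, d8, d9} = {d1, d4, d8, d9}
… ∩ ⟦green⟧ = {d1, d4, d8, d9} ∩ {d2, d4, d7, d9} = {d4, d9}
So ⟦green jar which faced d4 across from d3⟧ = {d4, d9}.

{d4, d9}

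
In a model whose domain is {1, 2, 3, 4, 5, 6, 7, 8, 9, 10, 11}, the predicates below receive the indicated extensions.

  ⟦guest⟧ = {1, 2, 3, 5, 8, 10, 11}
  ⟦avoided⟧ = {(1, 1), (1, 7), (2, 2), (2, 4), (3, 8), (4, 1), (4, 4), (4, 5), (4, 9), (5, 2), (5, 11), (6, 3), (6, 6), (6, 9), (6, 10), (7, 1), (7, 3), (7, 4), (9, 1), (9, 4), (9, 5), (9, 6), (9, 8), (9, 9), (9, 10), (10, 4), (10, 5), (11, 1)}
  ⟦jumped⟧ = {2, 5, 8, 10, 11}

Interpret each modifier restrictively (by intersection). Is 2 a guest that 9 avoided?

⟦that 9 avoided⟧ = {x : ⟨9, x⟩ ∈ ⟦avoided⟧} = {1, 4, 5, 6, 8, 9, 10}
⟦guest⟧ = {1, 2, 3, 5, 8, 10, 11}
… ∩ ⟦that 9 avoided⟧ = {1, 2, 3, 5, 8, 10, 11} ∩ {1, 4, 5, 6, 8, 9, 10} = {1, 5, 8, 10}
⟦guest that 9 avoided⟧ = {1, 5, 8, 10}; 2 ∉ this set.

no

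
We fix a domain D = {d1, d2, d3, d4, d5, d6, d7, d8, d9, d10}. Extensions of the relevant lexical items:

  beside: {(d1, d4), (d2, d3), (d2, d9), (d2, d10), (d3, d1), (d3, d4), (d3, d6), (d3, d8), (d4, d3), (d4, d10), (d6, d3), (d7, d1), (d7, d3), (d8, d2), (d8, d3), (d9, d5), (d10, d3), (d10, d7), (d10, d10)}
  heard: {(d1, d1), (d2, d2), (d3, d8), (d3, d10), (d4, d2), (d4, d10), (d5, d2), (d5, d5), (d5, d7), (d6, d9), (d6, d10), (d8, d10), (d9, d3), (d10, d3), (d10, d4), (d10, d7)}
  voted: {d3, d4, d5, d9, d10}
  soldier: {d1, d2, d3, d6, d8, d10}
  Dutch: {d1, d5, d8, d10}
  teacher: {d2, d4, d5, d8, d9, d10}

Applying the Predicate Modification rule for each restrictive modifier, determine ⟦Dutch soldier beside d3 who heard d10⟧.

⟦beside d3⟧ = {x : ⟨x, d3⟩ ∈ ⟦beside⟧} = {d2, d4, d6, d7, d8, d10}
⟦who heard d10⟧ = {x : ⟨x, d10⟩ ∈ ⟦heard⟧} = {d3, d4, d6, d8}
⟦soldier⟧ = {d1, d2, d3, d6, d8, d10}
… ∩ ⟦beside d3⟧ = {d1, d2, d3, d6, d8, d10} ∩ {d2, d4, d6, d7, d8, d10} = {d2, d6, d8, d10}
… ∩ ⟦who heard d10⟧ = {d2, d6, d8, d10} ∩ {d3, d4, d6, d8} = {d6, d8}
… ∩ ⟦Dutch⟧ = {d6, d8} ∩ {d1, d5, d8, d10} = {d8}
So ⟦Dutch soldier beside d3 who heard d10⟧ = {d8}.

{d8}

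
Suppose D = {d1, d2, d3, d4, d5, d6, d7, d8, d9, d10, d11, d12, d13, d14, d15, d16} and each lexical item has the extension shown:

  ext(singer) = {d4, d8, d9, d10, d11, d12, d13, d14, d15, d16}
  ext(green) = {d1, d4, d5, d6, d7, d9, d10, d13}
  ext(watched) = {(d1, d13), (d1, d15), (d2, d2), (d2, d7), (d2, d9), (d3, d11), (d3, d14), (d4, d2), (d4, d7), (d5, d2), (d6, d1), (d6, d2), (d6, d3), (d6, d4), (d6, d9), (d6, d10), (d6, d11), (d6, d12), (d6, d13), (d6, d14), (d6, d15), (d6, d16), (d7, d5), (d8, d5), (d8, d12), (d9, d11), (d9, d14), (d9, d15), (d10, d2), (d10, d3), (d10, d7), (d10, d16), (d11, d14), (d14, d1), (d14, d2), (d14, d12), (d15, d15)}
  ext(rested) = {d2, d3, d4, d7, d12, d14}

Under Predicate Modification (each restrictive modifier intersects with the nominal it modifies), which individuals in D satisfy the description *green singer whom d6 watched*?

{d4, d9, d10, d13}

⟦whom d6 watched⟧ = {x : ⟨d6, x⟩ ∈ ⟦watched⟧} = {d1, d2, d3, d4, d9, d10, d11, d12, d13, d14, d15, d16}
⟦singer⟧ = {d4, d8, d9, d10, d11, d12, d13, d14, d15, d16}
… ∩ ⟦whom d6 watched⟧ = {d4, d8, d9, d10, d11, d12, d13, d14, d15, d16} ∩ {d1, d2, d3, d4, d9, d10, d11, d12, d13, d14, d15, d16} = {d4, d9, d10, d11, d12, d13, d14, d15, d16}
… ∩ ⟦green⟧ = {d4, d9, d10, d11, d12, d13, d14, d15, d16} ∩ {d1, d4, d5, d6, d7, d9, d10, d13} = {d4, d9, d10, d13}
So ⟦green singer whom d6 watched⟧ = {d4, d9, d10, d13}.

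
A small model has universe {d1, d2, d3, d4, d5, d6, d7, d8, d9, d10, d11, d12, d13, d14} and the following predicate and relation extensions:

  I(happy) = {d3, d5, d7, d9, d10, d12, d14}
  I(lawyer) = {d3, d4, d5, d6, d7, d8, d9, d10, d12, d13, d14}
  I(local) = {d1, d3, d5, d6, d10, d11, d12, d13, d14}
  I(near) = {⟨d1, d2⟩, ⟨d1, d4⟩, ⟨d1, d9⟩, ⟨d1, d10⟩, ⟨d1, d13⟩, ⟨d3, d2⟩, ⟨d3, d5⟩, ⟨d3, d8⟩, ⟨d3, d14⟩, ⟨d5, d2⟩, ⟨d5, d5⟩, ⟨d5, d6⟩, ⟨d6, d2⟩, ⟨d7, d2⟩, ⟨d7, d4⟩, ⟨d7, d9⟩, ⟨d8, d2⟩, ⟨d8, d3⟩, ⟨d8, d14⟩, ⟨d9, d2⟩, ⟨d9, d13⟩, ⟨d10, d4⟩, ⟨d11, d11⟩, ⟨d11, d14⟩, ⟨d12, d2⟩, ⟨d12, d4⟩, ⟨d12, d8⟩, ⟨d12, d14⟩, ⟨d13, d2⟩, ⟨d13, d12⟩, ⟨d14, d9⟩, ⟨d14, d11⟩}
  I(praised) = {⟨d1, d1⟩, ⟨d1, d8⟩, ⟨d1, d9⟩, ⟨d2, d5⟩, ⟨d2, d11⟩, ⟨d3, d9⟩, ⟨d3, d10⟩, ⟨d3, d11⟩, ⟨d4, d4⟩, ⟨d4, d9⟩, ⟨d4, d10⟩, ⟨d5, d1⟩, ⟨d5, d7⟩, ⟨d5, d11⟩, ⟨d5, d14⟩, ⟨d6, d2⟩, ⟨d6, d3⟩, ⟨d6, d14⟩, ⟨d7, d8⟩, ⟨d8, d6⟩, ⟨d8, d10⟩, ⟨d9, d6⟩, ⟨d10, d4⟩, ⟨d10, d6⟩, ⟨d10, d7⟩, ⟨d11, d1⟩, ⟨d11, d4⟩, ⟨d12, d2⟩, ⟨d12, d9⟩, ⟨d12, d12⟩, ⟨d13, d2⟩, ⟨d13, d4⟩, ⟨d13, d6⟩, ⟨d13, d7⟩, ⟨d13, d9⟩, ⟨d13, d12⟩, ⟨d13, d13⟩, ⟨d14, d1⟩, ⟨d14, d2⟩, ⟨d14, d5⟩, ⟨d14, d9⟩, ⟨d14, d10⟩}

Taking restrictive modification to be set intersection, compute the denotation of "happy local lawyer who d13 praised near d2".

⟦who d13 praised⟧ = {x : ⟨d13, x⟩ ∈ ⟦praised⟧} = {d2, d4, d6, d7, d9, d12, d13}
⟦near d2⟧ = {x : ⟨x, d2⟩ ∈ ⟦near⟧} = {d1, d3, d5, d6, d7, d8, d9, d12, d13}
⟦lawyer⟧ = {d3, d4, d5, d6, d7, d8, d9, d10, d12, d13, d14}
… ∩ ⟦who d13 praised⟧ = {d3, d4, d5, d6, d7, d8, d9, d10, d12, d13, d14} ∩ {d2, d4, d6, d7, d9, d12, d13} = {d4, d6, d7, d9, d12, d13}
… ∩ ⟦near d2⟧ = {d4, d6, d7, d9, d12, d13} ∩ {d1, d3, d5, d6, d7, d8, d9, d12, d13} = {d6, d7, d9, d12, d13}
… ∩ ⟦happy⟧ = {d6, d7, d9, d12, d13} ∩ {d3, d5, d7, d9, d10, d12, d14} = {d7, d9, d12}
… ∩ ⟦local⟧ = {d7, d9, d12} ∩ {d1, d3, d5, d6, d10, d11, d12, d13, d14} = {d12}
So ⟦happy local lawyer who d13 praised near d2⟧ = {d12}.

{d12}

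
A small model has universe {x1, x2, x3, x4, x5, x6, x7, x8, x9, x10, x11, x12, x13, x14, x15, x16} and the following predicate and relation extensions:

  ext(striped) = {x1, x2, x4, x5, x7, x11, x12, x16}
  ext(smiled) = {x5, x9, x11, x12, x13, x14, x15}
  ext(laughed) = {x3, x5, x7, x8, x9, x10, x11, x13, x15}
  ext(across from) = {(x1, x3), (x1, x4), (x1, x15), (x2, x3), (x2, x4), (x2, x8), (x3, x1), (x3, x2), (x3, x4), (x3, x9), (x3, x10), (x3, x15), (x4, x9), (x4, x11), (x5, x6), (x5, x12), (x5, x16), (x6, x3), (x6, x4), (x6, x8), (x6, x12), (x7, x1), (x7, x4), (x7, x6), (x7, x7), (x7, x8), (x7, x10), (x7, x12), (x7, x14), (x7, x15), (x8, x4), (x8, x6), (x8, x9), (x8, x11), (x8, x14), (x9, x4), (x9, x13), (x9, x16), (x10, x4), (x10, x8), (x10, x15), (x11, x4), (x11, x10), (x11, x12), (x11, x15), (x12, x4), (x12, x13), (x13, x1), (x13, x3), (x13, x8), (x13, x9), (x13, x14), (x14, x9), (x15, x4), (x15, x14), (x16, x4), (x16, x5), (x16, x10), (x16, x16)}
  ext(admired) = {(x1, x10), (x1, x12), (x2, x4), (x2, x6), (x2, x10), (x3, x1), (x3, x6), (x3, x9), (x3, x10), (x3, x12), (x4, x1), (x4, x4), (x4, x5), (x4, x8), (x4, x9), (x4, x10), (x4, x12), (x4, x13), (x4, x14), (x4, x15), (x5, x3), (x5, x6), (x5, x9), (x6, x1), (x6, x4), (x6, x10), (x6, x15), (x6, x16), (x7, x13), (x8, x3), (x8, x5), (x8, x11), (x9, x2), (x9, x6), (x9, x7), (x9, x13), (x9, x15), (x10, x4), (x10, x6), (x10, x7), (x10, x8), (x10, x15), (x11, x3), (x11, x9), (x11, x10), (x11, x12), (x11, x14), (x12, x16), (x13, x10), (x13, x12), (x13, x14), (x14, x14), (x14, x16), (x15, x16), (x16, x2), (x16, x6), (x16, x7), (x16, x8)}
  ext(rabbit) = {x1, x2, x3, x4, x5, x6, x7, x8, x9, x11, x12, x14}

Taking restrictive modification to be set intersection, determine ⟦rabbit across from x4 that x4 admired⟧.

{x1, x8, x9, x12}

⟦across from x4⟧ = {x : ⟨x, x4⟩ ∈ ⟦across from⟧} = {x1, x2, x3, x6, x7, x8, x9, x10, x11, x12, x15, x16}
⟦that x4 admired⟧ = {x : ⟨x4, x⟩ ∈ ⟦admired⟧} = {x1, x4, x5, x8, x9, x10, x12, x13, x14, x15}
⟦rabbit⟧ = {x1, x2, x3, x4, x5, x6, x7, x8, x9, x11, x12, x14}
… ∩ ⟦across from x4⟧ = {x1, x2, x3, x4, x5, x6, x7, x8, x9, x11, x12, x14} ∩ {x1, x2, x3, x6, x7, x8, x9, x10, x11, x12, x15, x16} = {x1, x2, x3, x6, x7, x8, x9, x11, x12}
… ∩ ⟦that x4 admired⟧ = {x1, x2, x3, x6, x7, x8, x9, x11, x12} ∩ {x1, x4, x5, x8, x9, x10, x12, x13, x14, x15} = {x1, x8, x9, x12}
So ⟦rabbit across from x4 that x4 admired⟧ = {x1, x8, x9, x12}.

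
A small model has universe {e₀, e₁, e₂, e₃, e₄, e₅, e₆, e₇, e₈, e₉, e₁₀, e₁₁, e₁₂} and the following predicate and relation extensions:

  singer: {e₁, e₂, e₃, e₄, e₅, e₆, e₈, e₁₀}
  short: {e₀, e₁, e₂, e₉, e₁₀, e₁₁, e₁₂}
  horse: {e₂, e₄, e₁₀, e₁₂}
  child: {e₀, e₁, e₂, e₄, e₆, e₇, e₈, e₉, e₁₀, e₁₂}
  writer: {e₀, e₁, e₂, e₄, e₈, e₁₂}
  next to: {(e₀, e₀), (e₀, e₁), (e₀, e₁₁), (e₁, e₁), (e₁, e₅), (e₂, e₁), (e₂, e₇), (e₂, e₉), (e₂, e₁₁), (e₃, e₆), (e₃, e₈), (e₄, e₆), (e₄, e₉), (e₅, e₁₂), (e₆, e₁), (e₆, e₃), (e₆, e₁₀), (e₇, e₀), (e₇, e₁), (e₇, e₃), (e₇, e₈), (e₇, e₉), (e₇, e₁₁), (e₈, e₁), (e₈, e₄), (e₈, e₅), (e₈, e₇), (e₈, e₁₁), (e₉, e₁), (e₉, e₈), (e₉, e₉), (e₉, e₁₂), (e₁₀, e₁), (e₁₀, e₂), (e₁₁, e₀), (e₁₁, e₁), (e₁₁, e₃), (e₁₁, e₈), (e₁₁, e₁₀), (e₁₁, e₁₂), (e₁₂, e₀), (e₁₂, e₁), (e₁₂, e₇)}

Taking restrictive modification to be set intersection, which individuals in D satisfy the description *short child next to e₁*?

{e₀, e₁, e₂, e₉, e₁₀, e₁₂}

⟦next to e₁⟧ = {x : ⟨x, e₁⟩ ∈ ⟦next to⟧} = {e₀, e₁, e₂, e₆, e₇, e₈, e₉, e₁₀, e₁₁, e₁₂}
⟦child⟧ = {e₀, e₁, e₂, e₄, e₆, e₇, e₈, e₉, e₁₀, e₁₂}
… ∩ ⟦next to e₁⟧ = {e₀, e₁, e₂, e₄, e₆, e₇, e₈, e₉, e₁₀, e₁₂} ∩ {e₀, e₁, e₂, e₆, e₇, e₈, e₉, e₁₀, e₁₁, e₁₂} = {e₀, e₁, e₂, e₆, e₇, e₈, e₉, e₁₀, e₁₂}
… ∩ ⟦short⟧ = {e₀, e₁, e₂, e₆, e₇, e₈, e₉, e₁₀, e₁₂} ∩ {e₀, e₁, e₂, e₉, e₁₀, e₁₁, e₁₂} = {e₀, e₁, e₂, e₉, e₁₀, e₁₂}
So ⟦short child next to e₁⟧ = {e₀, e₁, e₂, e₉, e₁₀, e₁₂}.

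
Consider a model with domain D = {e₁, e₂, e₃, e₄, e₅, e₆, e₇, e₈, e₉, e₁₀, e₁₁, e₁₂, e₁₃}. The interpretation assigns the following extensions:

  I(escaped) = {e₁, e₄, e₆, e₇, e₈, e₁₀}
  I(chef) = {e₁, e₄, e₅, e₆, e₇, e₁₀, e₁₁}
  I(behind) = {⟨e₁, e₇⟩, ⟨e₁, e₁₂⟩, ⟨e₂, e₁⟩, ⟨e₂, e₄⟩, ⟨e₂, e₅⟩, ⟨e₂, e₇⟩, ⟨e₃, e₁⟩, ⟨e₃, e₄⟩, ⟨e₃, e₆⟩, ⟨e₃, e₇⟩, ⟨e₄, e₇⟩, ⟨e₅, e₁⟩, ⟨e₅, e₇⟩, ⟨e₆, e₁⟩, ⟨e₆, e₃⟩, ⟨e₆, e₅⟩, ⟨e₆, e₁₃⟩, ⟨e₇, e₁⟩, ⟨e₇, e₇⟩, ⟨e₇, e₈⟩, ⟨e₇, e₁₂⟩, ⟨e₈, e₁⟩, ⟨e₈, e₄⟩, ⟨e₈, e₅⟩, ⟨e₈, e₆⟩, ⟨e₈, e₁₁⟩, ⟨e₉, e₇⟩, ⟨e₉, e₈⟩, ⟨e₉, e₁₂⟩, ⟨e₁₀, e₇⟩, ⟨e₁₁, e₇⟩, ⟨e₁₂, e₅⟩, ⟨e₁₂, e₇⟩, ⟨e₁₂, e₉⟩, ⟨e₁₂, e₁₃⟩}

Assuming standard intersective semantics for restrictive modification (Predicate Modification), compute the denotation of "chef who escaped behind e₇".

⟦who escaped⟧ = ⟦escaped⟧ = {e₁, e₄, e₆, e₇, e₈, e₁₀}
⟦behind e₇⟧ = {x : ⟨x, e₇⟩ ∈ ⟦behind⟧} = {e₁, e₂, e₃, e₄, e₅, e₇, e₉, e₁₀, e₁₁, e₁₂}
⟦chef⟧ = {e₁, e₄, e₅, e₆, e₇, e₁₀, e₁₁}
… ∩ ⟦who escaped⟧ = {e₁, e₄, e₅, e₆, e₇, e₁₀, e₁₁} ∩ {e₁, e₄, e₆, e₇, e₈, e₁₀} = {e₁, e₄, e₆, e₇, e₁₀}
… ∩ ⟦behind e₇⟧ = {e₁, e₄, e₆, e₇, e₁₀} ∩ {e₁, e₂, e₃, e₄, e₅, e₇, e₉, e₁₀, e₁₁, e₁₂} = {e₁, e₄, e₇, e₁₀}
So ⟦chef who escaped behind e₇⟧ = {e₁, e₄, e₇, e₁₀}.

{e₁, e₄, e₇, e₁₀}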